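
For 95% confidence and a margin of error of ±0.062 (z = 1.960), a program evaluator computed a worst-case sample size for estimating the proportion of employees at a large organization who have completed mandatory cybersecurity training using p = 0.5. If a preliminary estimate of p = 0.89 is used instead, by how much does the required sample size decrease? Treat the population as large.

Conservative (p = 0.5): n = 1.960² × 0.25 / 0.062² ≈ 249.84 → 250.
Using p = 0.89: p(1−p) = 0.0979, so n = 1.960² × 0.0979 / 0.062² ≈ 97.84 → 98.
Reduction: 250 − 98 = 152.

152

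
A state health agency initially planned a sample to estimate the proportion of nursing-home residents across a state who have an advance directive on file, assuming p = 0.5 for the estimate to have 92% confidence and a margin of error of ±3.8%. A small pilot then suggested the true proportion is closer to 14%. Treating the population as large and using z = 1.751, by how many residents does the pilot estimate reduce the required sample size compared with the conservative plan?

Conservative (p = 0.5): n = 1.751² × 0.25 / 0.038² ≈ 530.82 → 531.
Using p = 0.14: p(1−p) = 0.1204, so n = 1.751² × 0.1204 / 0.038² ≈ 255.64 → 256.
Reduction: 531 − 256 = 275.

275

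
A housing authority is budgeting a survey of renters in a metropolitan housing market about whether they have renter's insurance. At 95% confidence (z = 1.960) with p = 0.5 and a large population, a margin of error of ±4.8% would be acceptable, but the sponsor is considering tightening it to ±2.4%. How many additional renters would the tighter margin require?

At ±4.8%: n = 1.960² × 0.2500 / 0.048² ≈ 416.84 → 417.
At ±2.4%: n = 1.960² × 0.2500 / 0.024² ≈ 1667.36 → 1668.
Additional respondents: 1668 − 417 = 1251.

1251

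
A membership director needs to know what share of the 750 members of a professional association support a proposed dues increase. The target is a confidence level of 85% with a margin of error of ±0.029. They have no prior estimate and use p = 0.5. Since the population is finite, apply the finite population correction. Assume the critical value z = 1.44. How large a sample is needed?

Unadjusted: n₀ = 1.44² × 0.50 × 0.50 / 0.029² ≈ 616.41, so n₀ = 617.
Finite population correction with N = 750: n = n₀ / (1 + (n₀−1)/N) = 617 / (1 + 616/750) = 617 / 1.8213 ≈ 338.76.
Rounding up, n = 339.

339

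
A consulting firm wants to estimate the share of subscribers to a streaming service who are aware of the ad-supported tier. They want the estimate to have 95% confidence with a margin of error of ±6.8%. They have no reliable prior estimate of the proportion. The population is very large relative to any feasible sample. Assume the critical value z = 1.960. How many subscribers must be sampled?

208

With no prior estimate, use p = 0.5, giving p(1−p) = 0.25.
n = z²·p(1−p)/E² = 1.960² × 0.2500 / 0.068² = 3.8416 × 0.2500 / 0.004624 ≈ 207.70.
Rounding up gives n = 208.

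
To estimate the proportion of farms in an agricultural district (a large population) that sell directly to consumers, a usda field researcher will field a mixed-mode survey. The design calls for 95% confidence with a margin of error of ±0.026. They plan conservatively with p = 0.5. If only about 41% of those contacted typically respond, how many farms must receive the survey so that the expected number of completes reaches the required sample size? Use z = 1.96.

Completed interviews needed: n₀ = 1.96² × 0.2500 / 0.026² ≈ 1420.71 → 1421.
At a 41% response rate, contacts needed = 1421 / 0.41 ≈ 3465.85 → 3466.

3466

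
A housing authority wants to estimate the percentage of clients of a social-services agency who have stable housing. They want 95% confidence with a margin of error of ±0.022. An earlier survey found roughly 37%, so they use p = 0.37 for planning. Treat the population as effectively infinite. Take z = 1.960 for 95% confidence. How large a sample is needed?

With p = 0.37, p(1−p) = 0.2331.
n = z²·p(1−p)/E² = 1.960² × 0.2331 / 0.022² = 3.8416 × 0.2331 / 0.000484 ≈ 1850.16.
Rounding up gives n = 1851.

1851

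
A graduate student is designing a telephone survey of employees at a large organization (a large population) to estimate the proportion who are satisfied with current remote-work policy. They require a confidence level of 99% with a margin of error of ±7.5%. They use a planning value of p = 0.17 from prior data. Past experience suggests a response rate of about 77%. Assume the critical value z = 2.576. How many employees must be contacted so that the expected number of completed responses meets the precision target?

Completed interviews needed: n₀ = 2.576² × 0.1411 / 0.075² ≈ 166.45 → 167.
At a 77% response rate, contacts needed = 167 / 0.77 ≈ 216.88 → 217.

217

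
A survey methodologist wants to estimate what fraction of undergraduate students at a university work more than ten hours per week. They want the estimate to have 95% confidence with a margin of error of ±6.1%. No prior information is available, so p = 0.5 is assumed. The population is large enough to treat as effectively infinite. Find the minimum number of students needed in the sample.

259

For 95% confidence, z = 1.96.
With p = 0.5, p(1−p) = 0.25.
n = z²·p(1−p)/E² = 1.96² × 0.2500 / 0.061² = 3.8416 × 0.2500 / 0.003721 ≈ 258.10.
Rounding up gives n = 259.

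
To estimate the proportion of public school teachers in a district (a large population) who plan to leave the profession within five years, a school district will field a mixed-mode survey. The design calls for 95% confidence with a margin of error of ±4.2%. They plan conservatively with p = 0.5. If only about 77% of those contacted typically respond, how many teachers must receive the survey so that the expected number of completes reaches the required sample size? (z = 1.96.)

708

Completed interviews needed: n₀ = 1.96² × 0.2500 / 0.042² ≈ 544.44 → 545.
At a 77% response rate, contacts needed = 545 / 0.77 ≈ 707.79 → 708.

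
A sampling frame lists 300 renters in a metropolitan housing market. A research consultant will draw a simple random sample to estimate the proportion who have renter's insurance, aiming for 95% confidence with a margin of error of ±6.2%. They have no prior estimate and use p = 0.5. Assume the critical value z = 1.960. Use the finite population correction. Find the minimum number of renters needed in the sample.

Unadjusted: n₀ = 1.960² × 0.50 × 0.50 / 0.062² ≈ 249.84, so n₀ = 250.
Finite population correction with N = 300: n = n₀ / (1 + (n₀−1)/N) = 250 / (1 + 249/300) = 250 / 1.8300 ≈ 136.61.
Rounding up, n = 137.

137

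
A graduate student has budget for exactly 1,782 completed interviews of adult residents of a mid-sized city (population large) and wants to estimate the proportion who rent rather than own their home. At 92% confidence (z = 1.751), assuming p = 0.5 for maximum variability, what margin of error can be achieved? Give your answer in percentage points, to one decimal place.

2.1

SE(p̂) = √[p(1−p)/n] = √[0.2500/1782] = 0.01184.
E = z × SE = 1.751 × 0.01184 = 0.02074, or 2.1 percentage points.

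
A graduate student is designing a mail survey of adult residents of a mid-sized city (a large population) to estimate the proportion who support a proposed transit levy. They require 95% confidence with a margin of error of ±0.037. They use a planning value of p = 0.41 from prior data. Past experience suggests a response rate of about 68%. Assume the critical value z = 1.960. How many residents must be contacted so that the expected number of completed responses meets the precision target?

999

Completed interviews needed: n₀ = 1.960² × 0.2419 / 0.037² ≈ 678.80 → 679.
At a 68% response rate, contacts needed = 679 / 0.68 ≈ 998.53 → 999.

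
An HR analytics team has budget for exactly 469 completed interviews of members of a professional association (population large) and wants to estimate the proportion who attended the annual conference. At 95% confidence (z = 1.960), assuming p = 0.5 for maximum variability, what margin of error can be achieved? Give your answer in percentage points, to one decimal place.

SE(p̂) = √[p(1−p)/n] = √[0.2500/469] = 0.02309.
E = z × SE = 1.960 × 0.02309 = 0.04525, or 4.5 percentage points.

4.5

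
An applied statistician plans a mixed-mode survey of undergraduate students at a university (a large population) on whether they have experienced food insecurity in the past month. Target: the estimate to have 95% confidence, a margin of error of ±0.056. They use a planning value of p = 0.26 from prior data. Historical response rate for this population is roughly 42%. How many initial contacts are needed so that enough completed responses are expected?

562

For 95% confidence, z = 1.960.
Completed interviews needed: n₀ = 1.960² × 0.1924 / 0.056² ≈ 235.69 → 236.
At a 42% response rate, contacts needed = 236 / 0.42 ≈ 561.90 → 562.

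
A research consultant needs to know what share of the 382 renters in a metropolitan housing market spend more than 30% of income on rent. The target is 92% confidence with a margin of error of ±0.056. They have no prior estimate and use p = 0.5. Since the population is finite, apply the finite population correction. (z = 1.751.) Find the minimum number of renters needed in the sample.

150

Unadjusted: n₀ = 1.751² × 0.50 × 0.50 / 0.056² ≈ 244.42, so n₀ = 245.
Finite population correction with N = 382: n = n₀ / (1 + (n₀−1)/N) = 245 / (1 + 244/382) = 245 / 1.6387 ≈ 149.50.
Rounding up, n = 150.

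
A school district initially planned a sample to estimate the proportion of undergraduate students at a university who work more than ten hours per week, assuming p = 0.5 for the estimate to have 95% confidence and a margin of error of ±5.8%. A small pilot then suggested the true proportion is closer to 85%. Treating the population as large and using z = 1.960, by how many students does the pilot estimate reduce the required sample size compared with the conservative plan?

140

Conservative (p = 0.5): n = 1.960² × 0.25 / 0.058² ≈ 285.49 → 286.
Using p = 0.85: p(1−p) = 0.1275, so n = 1.960² × 0.1275 / 0.058² ≈ 145.60 → 146.
Reduction: 286 − 146 = 140.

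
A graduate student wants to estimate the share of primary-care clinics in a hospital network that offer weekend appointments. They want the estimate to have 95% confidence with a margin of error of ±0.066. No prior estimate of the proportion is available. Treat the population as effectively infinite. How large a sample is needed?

221

For 95% confidence, z = 1.960.
With no prior estimate, use p = 0.5, giving p(1−p) = 0.25.
n = z²·p(1−p)/E² = 1.960² × 0.2500 / 0.066² = 3.8416 × 0.2500 / 0.004356 ≈ 220.48.
Rounding up gives n = 221.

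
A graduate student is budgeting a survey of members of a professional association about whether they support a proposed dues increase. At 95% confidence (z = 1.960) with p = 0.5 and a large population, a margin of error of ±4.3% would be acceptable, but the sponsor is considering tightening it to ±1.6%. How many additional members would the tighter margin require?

At ±4.3%: n = 1.960² × 0.2500 / 0.043² ≈ 519.42 → 520.
At ±1.6%: n = 1.960² × 0.2500 / 0.016² ≈ 3751.56 → 3752.
Additional respondents: 3752 − 520 = 3232.

3232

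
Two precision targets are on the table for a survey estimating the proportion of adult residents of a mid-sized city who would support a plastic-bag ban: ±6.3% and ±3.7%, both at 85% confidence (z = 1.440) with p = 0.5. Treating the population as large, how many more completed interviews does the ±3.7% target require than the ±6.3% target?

248

At ±6.3%: n = 1.440² × 0.2500 / 0.063² ≈ 130.61 → 131.
At ±3.7%: n = 1.440² × 0.2500 / 0.037² ≈ 378.67 → 379.
Additional respondents: 379 − 131 = 248.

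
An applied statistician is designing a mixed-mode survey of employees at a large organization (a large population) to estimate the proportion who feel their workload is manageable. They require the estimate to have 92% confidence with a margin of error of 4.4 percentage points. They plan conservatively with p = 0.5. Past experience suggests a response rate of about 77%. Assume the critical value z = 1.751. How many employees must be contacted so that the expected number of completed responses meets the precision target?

Completed interviews needed: n₀ = 1.751² × 0.2500 / 0.044² ≈ 395.92 → 396.
At a 77% response rate, contacts needed = 396 / 0.77 ≈ 514.29 → 515.

515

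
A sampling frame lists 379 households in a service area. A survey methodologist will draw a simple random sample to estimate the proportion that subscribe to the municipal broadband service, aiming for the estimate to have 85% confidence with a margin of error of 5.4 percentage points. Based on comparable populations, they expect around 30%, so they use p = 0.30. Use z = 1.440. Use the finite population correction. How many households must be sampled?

108

Unadjusted: n₀ = 1.440² × 0.30 × 0.70 / 0.054² ≈ 149.33, so n₀ = 150.
Finite population correction with N = 379: n = n₀ / (1 + (n₀−1)/N) = 150 / (1 + 149/379) = 150 / 1.3931 ≈ 107.67.
Rounding up, n = 108.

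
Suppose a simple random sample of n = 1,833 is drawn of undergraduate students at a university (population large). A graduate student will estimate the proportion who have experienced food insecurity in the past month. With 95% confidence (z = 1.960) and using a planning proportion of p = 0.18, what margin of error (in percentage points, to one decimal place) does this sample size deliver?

1.8

SE(p̂) = √[p(1−p)/n] = √[0.1476/1833] = 0.00897.
E = z × SE = 1.960 × 0.00897 = 0.01759, or 1.8 percentage points.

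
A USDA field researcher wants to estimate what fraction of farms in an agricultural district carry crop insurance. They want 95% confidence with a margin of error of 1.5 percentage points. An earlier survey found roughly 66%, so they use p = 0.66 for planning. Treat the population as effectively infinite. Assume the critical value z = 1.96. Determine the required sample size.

With p = 0.66, p(1−p) = 0.2244.
n = z²·p(1−p)/E² = 1.96² × 0.2244 / 0.015² = 3.8416 × 0.2244 / 0.000225 ≈ 3831.36.
Rounding up gives n = 3832.

3832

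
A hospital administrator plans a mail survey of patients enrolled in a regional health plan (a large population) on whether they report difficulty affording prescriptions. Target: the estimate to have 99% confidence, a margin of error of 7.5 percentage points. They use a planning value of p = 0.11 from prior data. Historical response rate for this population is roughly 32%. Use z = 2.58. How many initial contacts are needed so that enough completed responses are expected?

363

Completed interviews needed: n₀ = 2.58² × 0.0979 / 0.075² ≈ 115.85 → 116.
At a 32% response rate, contacts needed = 116 / 0.32 ≈ 362.50 → 363.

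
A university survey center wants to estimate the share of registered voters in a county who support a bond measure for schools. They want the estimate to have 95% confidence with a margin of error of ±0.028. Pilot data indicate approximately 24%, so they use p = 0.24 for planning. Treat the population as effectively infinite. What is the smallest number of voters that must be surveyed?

894

For 95% confidence, z = 1.960.
With p = 0.24, p(1−p) = 0.1824.
n = z²·p(1−p)/E² = 1.960² × 0.1824 / 0.028² = 3.8416 × 0.1824 / 0.000784 ≈ 893.76.
Rounding up gives n = 894.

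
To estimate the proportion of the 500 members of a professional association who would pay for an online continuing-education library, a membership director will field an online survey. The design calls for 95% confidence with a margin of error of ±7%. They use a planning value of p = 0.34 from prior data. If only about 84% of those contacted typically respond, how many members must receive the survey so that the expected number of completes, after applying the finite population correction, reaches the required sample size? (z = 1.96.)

Completed interviews needed (unadjusted): n₀ = 1.96² × 0.2244 / 0.070² ≈ 175.93 → 176.
FPC for N = 500: n = 176 / (1 + 175/500) = 176 / 1.3500 ≈ 130.37 → 131.
At an 84% response rate, contacts needed = 131 / 0.84 ≈ 155.95 → 156.

156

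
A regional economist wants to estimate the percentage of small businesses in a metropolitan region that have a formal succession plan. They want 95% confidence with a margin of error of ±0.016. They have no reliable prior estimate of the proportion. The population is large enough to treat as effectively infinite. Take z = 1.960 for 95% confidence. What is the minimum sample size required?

With no prior estimate, use p = 0.5, giving p(1−p) = 0.25.
n = z²·p(1−p)/E² = 1.960² × 0.2500 / 0.016² = 3.8416 × 0.2500 / 0.000256 ≈ 3751.56.
Rounding up gives n = 3752.

3752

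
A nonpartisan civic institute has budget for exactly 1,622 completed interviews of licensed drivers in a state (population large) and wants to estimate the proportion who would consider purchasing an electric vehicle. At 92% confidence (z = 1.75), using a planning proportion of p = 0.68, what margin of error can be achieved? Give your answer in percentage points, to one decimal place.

2.0

SE(p̂) = √[p(1−p)/n] = √[0.2176/1622] = 0.01158.
E = z × SE = 1.75 × 0.01158 = 0.02027, or 2.0 percentage points.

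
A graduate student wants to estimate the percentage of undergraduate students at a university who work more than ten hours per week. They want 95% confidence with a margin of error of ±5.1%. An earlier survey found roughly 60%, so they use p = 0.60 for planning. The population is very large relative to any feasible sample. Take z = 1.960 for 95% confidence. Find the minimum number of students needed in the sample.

With p = 0.60, p(1−p) = 0.2400.
n = z²·p(1−p)/E² = 1.960² × 0.2400 / 0.051² = 3.8416 × 0.2400 / 0.002601 ≈ 354.47.
Rounding up gives n = 355.

355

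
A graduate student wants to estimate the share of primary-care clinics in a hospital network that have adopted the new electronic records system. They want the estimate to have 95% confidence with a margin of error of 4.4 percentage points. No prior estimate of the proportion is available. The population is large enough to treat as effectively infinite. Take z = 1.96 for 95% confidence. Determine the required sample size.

497

With no prior estimate, use p = 0.5, giving p(1−p) = 0.25.
n = z²·p(1−p)/E² = 1.96² × 0.2500 / 0.044² = 3.8416 × 0.2500 / 0.001936 ≈ 496.07.
Rounding up gives n = 497.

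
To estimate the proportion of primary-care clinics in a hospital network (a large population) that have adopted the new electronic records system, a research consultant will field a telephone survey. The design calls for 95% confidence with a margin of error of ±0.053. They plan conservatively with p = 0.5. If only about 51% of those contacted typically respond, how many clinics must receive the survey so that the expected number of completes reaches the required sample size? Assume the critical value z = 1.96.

671

Completed interviews needed: n₀ = 1.96² × 0.2500 / 0.053² ≈ 341.90 → 342.
At a 51% response rate, contacts needed = 342 / 0.51 ≈ 670.59 → 671.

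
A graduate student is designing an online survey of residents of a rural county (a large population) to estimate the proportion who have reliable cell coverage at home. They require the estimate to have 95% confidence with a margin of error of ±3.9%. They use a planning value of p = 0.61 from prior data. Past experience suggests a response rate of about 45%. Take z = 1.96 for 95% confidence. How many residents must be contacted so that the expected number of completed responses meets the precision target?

Completed interviews needed: n₀ = 1.96² × 0.2379 / 0.039² ≈ 600.87 → 601.
At a 45% response rate, contacts needed = 601 / 0.45 ≈ 1335.56 → 1336.

1336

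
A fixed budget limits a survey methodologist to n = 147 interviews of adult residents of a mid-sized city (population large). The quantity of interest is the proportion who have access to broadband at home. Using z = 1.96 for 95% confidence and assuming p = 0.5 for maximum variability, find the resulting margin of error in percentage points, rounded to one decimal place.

8.1

SE(p̂) = √[p(1−p)/n] = √[0.2500/147] = 0.04124.
E = z × SE = 1.96 × 0.04124 = 0.08083, or 8.1 percentage points.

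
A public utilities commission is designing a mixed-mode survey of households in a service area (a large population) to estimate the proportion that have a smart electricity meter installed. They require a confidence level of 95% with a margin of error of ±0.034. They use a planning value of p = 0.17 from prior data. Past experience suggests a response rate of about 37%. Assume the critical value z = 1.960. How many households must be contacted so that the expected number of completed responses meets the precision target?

Completed interviews needed: n₀ = 1.960² × 0.1411 / 0.034² ≈ 468.90 → 469.
At a 37% response rate, contacts needed = 469 / 0.37 ≈ 1267.57 → 1268.

1268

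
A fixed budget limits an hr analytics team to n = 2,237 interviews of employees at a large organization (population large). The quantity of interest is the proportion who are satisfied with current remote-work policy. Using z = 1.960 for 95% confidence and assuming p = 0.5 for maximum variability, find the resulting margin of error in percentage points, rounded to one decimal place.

SE(p̂) = √[p(1−p)/n] = √[0.2500/2237] = 0.01057.
E = z × SE = 1.960 × 0.01057 = 0.02072, or 2.1 percentage points.

2.1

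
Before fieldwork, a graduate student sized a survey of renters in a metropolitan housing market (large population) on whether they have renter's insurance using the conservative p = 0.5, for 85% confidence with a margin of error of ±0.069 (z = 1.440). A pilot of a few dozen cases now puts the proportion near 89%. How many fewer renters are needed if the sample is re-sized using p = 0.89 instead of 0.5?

66

Conservative (p = 0.5): n = 1.440² × 0.25 / 0.069² ≈ 108.88 → 109.
Using p = 0.89: p(1−p) = 0.0979, so n = 1.440² × 0.0979 / 0.069² ≈ 42.64 → 43.
Reduction: 109 − 43 = 66.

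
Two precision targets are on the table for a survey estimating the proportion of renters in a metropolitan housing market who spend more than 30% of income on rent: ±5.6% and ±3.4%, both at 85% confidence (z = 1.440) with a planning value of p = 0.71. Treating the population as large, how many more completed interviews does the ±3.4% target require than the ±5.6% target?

233

At ±5.6%: n = 1.440² × 0.2059 / 0.056² ≈ 136.15 → 137.
At ±3.4%: n = 1.440² × 0.2059 / 0.034² ≈ 369.34 → 370.
Additional respondents: 370 − 137 = 233.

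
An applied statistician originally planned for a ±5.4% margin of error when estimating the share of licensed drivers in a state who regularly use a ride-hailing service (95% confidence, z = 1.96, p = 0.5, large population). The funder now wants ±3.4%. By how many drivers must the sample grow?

At ±5.4%: n = 1.96² × 0.2500 / 0.054² ≈ 329.36 → 330.
At ±3.4%: n = 1.96² × 0.2500 / 0.034² ≈ 830.80 → 831.
Additional respondents: 831 − 330 = 501.

501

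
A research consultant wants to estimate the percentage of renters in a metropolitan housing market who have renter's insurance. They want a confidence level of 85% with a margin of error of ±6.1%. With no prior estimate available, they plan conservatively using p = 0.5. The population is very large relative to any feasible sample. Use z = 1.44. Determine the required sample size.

140

With p = 0.5, p(1−p) = 0.25.
n = z²·p(1−p)/E² = 1.44² × 0.2500 / 0.061² = 2.0736 × 0.2500 / 0.003721 ≈ 139.32.
Rounding up gives n = 140.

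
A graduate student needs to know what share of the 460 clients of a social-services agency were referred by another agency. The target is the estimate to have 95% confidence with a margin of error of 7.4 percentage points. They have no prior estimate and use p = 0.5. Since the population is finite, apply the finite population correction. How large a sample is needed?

For 95% confidence, z = 1.960.
Unadjusted: n₀ = 1.960² × 0.50 × 0.50 / 0.074² ≈ 175.38, so n₀ = 176.
Finite population correction with N = 460: n = n₀ / (1 + (n₀−1)/N) = 176 / (1 + 175/460) = 176 / 1.3804 ≈ 127.50.
Rounding up, n = 128.

128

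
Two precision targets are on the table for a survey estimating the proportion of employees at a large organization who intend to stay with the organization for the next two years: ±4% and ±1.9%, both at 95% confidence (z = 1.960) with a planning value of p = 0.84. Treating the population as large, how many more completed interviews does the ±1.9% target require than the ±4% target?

1108

At ±4%: n = 1.960² × 0.1344 / 0.040² ≈ 322.69 → 323.
At ±1.9%: n = 1.960² × 0.1344 / 0.019² ≈ 1430.22 → 1431.
Additional respondents: 1431 − 323 = 1108.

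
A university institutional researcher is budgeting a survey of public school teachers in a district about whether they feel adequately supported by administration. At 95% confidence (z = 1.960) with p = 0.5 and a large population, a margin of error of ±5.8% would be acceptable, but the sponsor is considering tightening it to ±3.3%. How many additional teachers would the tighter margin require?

596

At ±5.8%: n = 1.960² × 0.2500 / 0.058² ≈ 285.49 → 286.
At ±3.3%: n = 1.960² × 0.2500 / 0.033² ≈ 881.91 → 882.
Additional respondents: 882 − 286 = 596.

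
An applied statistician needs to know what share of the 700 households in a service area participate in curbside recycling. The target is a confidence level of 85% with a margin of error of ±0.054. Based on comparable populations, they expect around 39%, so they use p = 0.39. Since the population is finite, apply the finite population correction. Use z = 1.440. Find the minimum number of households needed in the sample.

137

Unadjusted: n₀ = 1.440² × 0.39 × 0.61 / 0.054² ≈ 169.17, so n₀ = 170.
Finite population correction with N = 700: n = n₀ / (1 + (n₀−1)/N) = 170 / (1 + 169/700) = 170 / 1.2414 ≈ 136.94.
Rounding up, n = 137.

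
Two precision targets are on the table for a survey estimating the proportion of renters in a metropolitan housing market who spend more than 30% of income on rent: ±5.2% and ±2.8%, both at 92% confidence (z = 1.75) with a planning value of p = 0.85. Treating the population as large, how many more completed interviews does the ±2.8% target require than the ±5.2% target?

At ±5.2%: n = 1.75² × 0.1275 / 0.052² ≈ 144.40 → 145.
At ±2.8%: n = 1.75² × 0.1275 / 0.028² ≈ 498.05 → 499.
Additional respondents: 499 − 145 = 354.

354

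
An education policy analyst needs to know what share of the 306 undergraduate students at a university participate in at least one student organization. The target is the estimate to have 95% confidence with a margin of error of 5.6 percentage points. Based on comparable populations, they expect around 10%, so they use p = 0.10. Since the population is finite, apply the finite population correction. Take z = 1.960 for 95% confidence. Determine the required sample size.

82

Unadjusted: n₀ = 1.960² × 0.10 × 0.90 / 0.056² ≈ 110.25, so n₀ = 111.
Finite population correction with N = 306: n = n₀ / (1 + (n₀−1)/N) = 111 / (1 + 110/306) = 111 / 1.3595 ≈ 81.65.
Rounding up, n = 82.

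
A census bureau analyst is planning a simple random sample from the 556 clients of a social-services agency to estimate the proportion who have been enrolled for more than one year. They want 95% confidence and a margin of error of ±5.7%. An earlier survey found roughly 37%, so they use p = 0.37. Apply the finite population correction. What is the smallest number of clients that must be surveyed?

For 95% confidence, z = 1.960.
Unadjusted: n₀ = 1.960² × 0.37 × 0.63 / 0.057² ≈ 275.62, so n₀ = 276.
Finite population correction with N = 556: n = n₀ / (1 + (n₀−1)/N) = 276 / (1 + 275/556) = 276 / 1.4946 ≈ 184.66.
Rounding up, n = 185.

185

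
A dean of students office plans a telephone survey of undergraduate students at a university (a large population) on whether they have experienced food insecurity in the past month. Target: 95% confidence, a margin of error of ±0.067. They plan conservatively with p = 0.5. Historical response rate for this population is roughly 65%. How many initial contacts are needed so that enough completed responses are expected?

330

For 95% confidence, z = 1.960.
Completed interviews needed: n₀ = 1.960² × 0.2500 / 0.067² ≈ 213.95 → 214.
At a 65% response rate, contacts needed = 214 / 0.65 ≈ 329.23 → 330.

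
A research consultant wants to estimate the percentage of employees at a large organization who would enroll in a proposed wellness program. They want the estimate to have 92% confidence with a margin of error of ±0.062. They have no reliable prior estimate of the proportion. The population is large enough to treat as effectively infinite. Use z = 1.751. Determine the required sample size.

With no prior estimate, use p = 0.5, giving p(1−p) = 0.25.
n = z²·p(1−p)/E² = 1.751² × 0.2500 / 0.062² = 3.0660 × 0.2500 / 0.003844 ≈ 199.40.
Rounding up gives n = 200.

200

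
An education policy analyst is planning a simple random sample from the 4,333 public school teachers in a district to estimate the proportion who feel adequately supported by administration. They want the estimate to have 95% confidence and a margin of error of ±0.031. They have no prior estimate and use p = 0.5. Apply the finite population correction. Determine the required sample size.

For 95% confidence, z = 1.960.
Unadjusted: n₀ = 1.960² × 0.50 × 0.50 / 0.031² ≈ 999.38, so n₀ = 1000.
Finite population correction with N = 4,333: n = n₀ / (1 + (n₀−1)/N) = 1000 / (1 + 999/4333) = 1000 / 1.2306 ≈ 812.64.
Rounding up, n = 813.

813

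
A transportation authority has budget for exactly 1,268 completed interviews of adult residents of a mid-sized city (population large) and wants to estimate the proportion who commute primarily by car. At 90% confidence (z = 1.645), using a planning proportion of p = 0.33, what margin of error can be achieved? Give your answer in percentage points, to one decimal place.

2.2

SE(p̂) = √[p(1−p)/n] = √[0.2211/1268] = 0.01320.
E = z × SE = 1.645 × 0.01320 = 0.02172, or 2.2 percentage points.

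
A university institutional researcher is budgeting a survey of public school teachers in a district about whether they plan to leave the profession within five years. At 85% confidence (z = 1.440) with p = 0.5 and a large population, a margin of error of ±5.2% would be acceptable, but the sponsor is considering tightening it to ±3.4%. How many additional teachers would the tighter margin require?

At ±5.2%: n = 1.440² × 0.2500 / 0.052² ≈ 191.72 → 192.
At ±3.4%: n = 1.440² × 0.2500 / 0.034² ≈ 448.44 → 449.
Additional respondents: 449 − 192 = 257.

257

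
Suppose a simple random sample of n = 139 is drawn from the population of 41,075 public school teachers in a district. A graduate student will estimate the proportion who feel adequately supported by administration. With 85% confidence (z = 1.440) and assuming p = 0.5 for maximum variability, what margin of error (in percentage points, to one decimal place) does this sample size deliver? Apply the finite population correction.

Finite-population factor: (N−n)/(N−1) = (41075−139)/(41075−1) = 0.9966.
SE(p̂) = √[p(1−p)/n · (N−n)/(N−1)] = √[0.2500/139 × 0.9966] = 0.04234.
E = z × SE = 1.440 × 0.04234 = 0.06097 ≈ 6.1 percentage points.

6.1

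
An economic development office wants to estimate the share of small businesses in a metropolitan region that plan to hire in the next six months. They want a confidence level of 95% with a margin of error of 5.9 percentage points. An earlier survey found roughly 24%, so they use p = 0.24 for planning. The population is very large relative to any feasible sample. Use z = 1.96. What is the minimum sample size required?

With p = 0.24, p(1−p) = 0.1824.
n = z²·p(1−p)/E² = 1.96² × 0.1824 / 0.059² = 3.8416 × 0.1824 / 0.003481 ≈ 201.29.
Rounding up gives n = 202.

202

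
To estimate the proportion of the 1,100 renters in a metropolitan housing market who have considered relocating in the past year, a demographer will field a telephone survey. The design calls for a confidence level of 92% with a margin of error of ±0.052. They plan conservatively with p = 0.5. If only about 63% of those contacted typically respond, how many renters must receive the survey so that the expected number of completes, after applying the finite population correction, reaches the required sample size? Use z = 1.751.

Completed interviews needed (unadjusted): n₀ = 1.751² × 0.2500 / 0.052² ≈ 283.47 → 284.
FPC for N = 1,100: n = 284 / (1 + 283/1100) = 284 / 1.2573 ≈ 225.89 → 226.
At a 63% response rate, contacts needed = 226 / 0.63 ≈ 358.73 → 359.

359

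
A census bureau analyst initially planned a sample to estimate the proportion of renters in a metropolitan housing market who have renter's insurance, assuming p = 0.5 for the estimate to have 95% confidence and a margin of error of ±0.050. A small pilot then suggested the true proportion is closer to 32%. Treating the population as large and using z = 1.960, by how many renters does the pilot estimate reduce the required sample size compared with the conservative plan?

Conservative (p = 0.5): n = 1.960² × 0.25 / 0.050² ≈ 384.16 → 385.
Using p = 0.32: p(1−p) = 0.2176, so n = 1.960² × 0.2176 / 0.050² ≈ 334.37 → 335.
Reduction: 385 − 335 = 50.

50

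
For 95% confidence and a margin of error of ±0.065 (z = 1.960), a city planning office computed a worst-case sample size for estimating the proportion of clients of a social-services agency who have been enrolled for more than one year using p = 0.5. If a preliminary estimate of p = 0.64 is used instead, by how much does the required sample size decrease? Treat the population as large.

18

Conservative (p = 0.5): n = 1.960² × 0.25 / 0.065² ≈ 227.31 → 228.
Using p = 0.64: p(1−p) = 0.2304, so n = 1.960² × 0.2304 / 0.065² ≈ 209.49 → 210.
Reduction: 228 − 210 = 18.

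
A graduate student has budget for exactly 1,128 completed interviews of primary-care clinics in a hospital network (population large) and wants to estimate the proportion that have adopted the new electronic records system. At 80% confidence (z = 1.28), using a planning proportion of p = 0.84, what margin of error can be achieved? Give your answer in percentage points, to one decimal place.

1.4

SE(p̂) = √[p(1−p)/n] = √[0.1344/1128] = 0.01092.
E = z × SE = 1.28 × 0.01092 = 0.01397, or 1.4 percentage points.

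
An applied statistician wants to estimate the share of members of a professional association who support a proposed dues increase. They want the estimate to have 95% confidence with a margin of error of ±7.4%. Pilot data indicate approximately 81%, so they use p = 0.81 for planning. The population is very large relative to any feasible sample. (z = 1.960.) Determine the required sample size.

With p = 0.81, p(1−p) = 0.1539.
n = z²·p(1−p)/E² = 1.960² × 0.1539 / 0.074² = 3.8416 × 0.1539 / 0.005476 ≈ 107.97.
Rounding up gives n = 108.

108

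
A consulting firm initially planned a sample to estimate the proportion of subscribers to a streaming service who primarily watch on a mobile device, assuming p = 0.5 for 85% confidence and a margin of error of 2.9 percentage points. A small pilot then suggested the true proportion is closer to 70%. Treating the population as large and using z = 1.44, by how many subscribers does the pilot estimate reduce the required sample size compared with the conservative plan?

Conservative (p = 0.5): n = 1.44² × 0.25 / 0.029² ≈ 616.41 → 617.
Using p = 0.70: p(1−p) = 0.2100, so n = 1.44² × 0.2100 / 0.029² ≈ 517.78 → 518.
Reduction: 617 − 518 = 99.

99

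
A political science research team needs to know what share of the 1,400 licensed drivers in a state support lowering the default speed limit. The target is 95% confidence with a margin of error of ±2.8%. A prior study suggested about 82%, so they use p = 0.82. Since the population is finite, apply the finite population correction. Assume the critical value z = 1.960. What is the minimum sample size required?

Unadjusted: n₀ = 1.960² × 0.82 × 0.18 / 0.028² ≈ 723.24, so n₀ = 724.
Finite population correction with N = 1,400: n = n₀ / (1 + (n₀−1)/N) = 724 / (1 + 723/1400) = 724 / 1.5164 ≈ 477.44.
Rounding up, n = 478.

478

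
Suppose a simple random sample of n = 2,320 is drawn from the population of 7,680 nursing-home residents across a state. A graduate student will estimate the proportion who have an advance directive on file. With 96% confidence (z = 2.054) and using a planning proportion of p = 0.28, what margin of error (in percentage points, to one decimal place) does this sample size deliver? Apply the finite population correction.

Finite-population factor: (N−n)/(N−1) = (7680−2320)/(7680−1) = 0.6980.
SE(p̂) = √[p(1−p)/n · (N−n)/(N−1)] = √[0.2016/2320 × 0.6980] = 0.00779.
E = z × SE = 2.054 × 0.00779 = 0.01600 ≈ 1.6 percentage points.

1.6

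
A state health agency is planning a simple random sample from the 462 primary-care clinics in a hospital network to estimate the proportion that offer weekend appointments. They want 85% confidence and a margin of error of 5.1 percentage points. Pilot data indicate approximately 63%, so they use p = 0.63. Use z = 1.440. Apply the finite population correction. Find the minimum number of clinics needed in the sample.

133

Unadjusted: n₀ = 1.440² × 0.63 × 0.37 / 0.051² ≈ 185.83, so n₀ = 186.
Finite population correction with N = 462: n = n₀ / (1 + (n₀−1)/N) = 186 / (1 + 185/462) = 186 / 1.4004 ≈ 132.82.
Rounding up, n = 133.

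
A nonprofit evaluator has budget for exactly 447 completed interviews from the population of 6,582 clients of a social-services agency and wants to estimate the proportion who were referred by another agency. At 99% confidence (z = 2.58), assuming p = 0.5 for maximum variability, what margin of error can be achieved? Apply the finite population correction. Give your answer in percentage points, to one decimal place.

5.9

Finite-population factor: (N−n)/(N−1) = (6582−447)/(6582−1) = 0.9322.
SE(p̂) = √[p(1−p)/n · (N−n)/(N−1)] = √[0.2500/447 × 0.9322] = 0.02283.
E = z × SE = 2.58 × 0.02283 = 0.05891 ≈ 5.9 percentage points.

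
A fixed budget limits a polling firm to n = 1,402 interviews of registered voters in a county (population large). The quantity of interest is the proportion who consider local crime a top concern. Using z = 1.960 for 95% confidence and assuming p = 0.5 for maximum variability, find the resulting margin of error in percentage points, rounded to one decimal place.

SE(p̂) = √[p(1−p)/n] = √[0.2500/1402] = 0.01335.
E = z × SE = 1.960 × 0.01335 = 0.02617, or 2.6 percentage points.

2.6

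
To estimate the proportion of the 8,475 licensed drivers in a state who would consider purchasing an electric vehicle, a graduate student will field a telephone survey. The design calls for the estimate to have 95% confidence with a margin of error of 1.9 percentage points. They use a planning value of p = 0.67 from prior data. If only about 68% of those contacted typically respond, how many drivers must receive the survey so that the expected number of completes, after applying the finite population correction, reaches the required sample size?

2709

For 95% confidence, z = 1.960.
Completed interviews needed (unadjusted): n₀ = 1.960² × 0.2211 / 0.019² ≈ 2352.85 → 2353.
FPC for N = 8,475: n = 2353 / (1 + 2352/8475) = 2353 / 1.2775 ≈ 1841.85 → 1842.
At a 68% response rate, contacts needed = 1842 / 0.68 ≈ 2708.82 → 2709.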